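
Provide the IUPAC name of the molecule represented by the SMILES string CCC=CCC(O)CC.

The longest carbon chain that includes the –OH group and the multiple bond has 8 carbons, so the parent hydride is octane.
The highest-priority functional group is an alcohol (–OH), so the name ends in -ol.
The chain contains a C=C double bond, so the unsaturation ending is -ene.
The numbering direction is chosen so that numbering from this end puts the hydroxyl group at C-3 rather than C-6.
With this numbering: the hydroxyl at C-3; the double bond between C-5 and C-6.
The name is oct-5-en-3-ol.

oct-5-en-3-ol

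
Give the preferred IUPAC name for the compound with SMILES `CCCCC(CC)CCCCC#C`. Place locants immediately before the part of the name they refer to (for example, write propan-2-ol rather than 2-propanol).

The longest carbon chain that includes the multiple bond has 11 carbons, so the parent hydride is undecane.
The chain contains a C≡C triple bond, so the unsaturation ending is -yne.
Choose the numbering such that numbering from this end puts the triple bond at C-1 rather than C-10.
With this numbering: the triple bond between C-1 and C-2; an ethyl group at C-7.
Putting it together: 7-ethylundec-1-yne.

7-ethylundec-1-yne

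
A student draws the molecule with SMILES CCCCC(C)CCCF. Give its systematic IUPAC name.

1-fluoro-4-methyloctane

The parent chain contains 8 carbons (octane).
Choose the numbering such that the substituent locant set {1,4} is lower than {5,8} at the first point of difference.
That gives a fluoro group at C-1; a methyl group at C-4.
The substituents are ordered alphabetically, ignoring any di-/tri- multipliers.
Assembling the pieces gives 1-fluoro-4-methyloctane.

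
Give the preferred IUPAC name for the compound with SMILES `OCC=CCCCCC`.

oct-2-en-1-ol

The longest carbon chain that includes the –OH group and the multiple bond has 8 carbons, so the parent hydride is octane.
The principal characteristic group is an alcohol (–OH), named with the suffix -ol.
The chain contains a C=C double bond, so the unsaturation ending is -ene.
The numbering direction is chosen so that numbering from this end puts the hydroxyl group at C-1 rather than C-8.
With this numbering: the hydroxyl at C-1; the double bond between C-2 and C-3.
Assembling the pieces gives oct-2-en-1-ol.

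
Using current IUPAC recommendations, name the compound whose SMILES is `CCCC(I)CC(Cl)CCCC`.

The longest continuous carbon chain has 10 atoms, so the parent hydride is decane.
The numbering direction is chosen so that the substituent locant set {4,6} is lower than {5,7} at the first point of difference.
With this numbering: a chloro group at C-6; an iodo group at C-4.
Substituent prefixes are cited in alphabetical order (multiplying prefixes like di-/tri- are ignored for ordering).
Assembling the pieces gives 6-chloro-4-iododecane.

6-chloro-4-iododecane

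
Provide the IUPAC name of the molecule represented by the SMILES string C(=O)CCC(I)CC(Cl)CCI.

6-chloro-4,8-diiodooctanal

Counting along the main chain through the –CHO group gives 8 carbons: the parent is octane.
An aldehyde (terminal –CHO) is the principal characteristic group, giving the suffix -al.
Choose the numbering such that the aldehyde carbon is C-1 by definition.
With this numbering: a chloro group at C-6; iodo groups at C-4 and C-8.
Prefixes are listed alphabetically: chloro, iodo.
Assembling the pieces gives 6-chloro-4,8-diiodooctanal.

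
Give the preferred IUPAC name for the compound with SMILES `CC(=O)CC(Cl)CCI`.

4-chloro-6-iodohexan-2-one

Counting along the main chain through the carbonyl gives 6 carbons: the parent is hexane.
The principal characteristic group is a ketone (C=O on an internal carbon), named with the suffix -one.
The numbering direction is chosen so that numbering from this end puts the carbonyl group at C-2 rather than C-5.
That gives the carbonyl at C-2; a chloro group at C-4; an iodo group at C-6.
Substituent prefixes are cited in alphabetical order (multiplying prefixes like di-/tri- are ignored for ordering).
The name is 4-chloro-6-iodohexan-2-one.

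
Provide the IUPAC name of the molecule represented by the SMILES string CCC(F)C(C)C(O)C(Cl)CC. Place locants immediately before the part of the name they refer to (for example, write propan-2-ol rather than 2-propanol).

Counting along the main chain through the –OH group gives 8 carbons: the parent is octane.
The highest-priority functional group is an alcohol (–OH), so the name ends in -ol.
Number the chain so that numbering from this end puts the hydroxyl group at C-4 rather than C-5.
This places the hydroxyl at C-4; a chloro group at C-3; a fluoro group at C-6; a methyl group at C-5.
The substituents are ordered alphabetically, ignoring any di-/tri- multipliers.
Assembling the pieces gives 3-chloro-6-fluoro-5-methyloctan-4-ol.

3-chloro-6-fluoro-5-methyloctan-4-ol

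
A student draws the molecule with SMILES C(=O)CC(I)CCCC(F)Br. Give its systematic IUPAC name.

The longest carbon chain that includes the –CHO group has 7 carbons, so the parent hydride is heptane.
An aldehyde (terminal –CHO) is the principal characteristic group, giving the suffix -al.
Number the chain so that the aldehyde carbon is C-1 by definition.
That gives a bromo group at C-7; a fluoro group at C-7; an iodo group at C-3.
Substituent prefixes are cited in alphabetical order (multiplying prefixes like di-/tri- are ignored for ordering).
Putting it together: 7-bromo-7-fluoro-3-iodoheptanal.

7-bromo-7-fluoro-3-iodoheptanal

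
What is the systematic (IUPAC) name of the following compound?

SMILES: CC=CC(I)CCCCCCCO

The longest carbon chain that includes the –OH group and the multiple bond has 11 carbons, so the parent hydride is undecane.
An alcohol (–OH) is the principal characteristic group, giving the suffix -ol.
There is one C=C double bond, indicated by the ending -ene.
Choose the numbering such that numbering from this end puts the hydroxyl group at C-1 rather than C-11.
With this numbering: the hydroxyl at C-1; the double bond between C-9 and C-10; an iodo group at C-8.
Assembling the pieces gives 8-iodoundec-9-en-1-ol.

8-iodoundec-9-en-1-ol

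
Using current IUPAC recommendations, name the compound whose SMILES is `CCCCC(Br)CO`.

Counting along the main chain through the –OH group gives 6 carbons: the parent is hexane.
The principal characteristic group is an alcohol (–OH), named with the suffix -ol.
The numbering direction is chosen so that numbering from this end puts the hydroxyl group at C-1 rather than C-6.
With this numbering: the hydroxyl at C-1; a bromo group at C-2.
Assembling the pieces gives 2-bromohexan-1-ol.

2-bromohexan-1-ol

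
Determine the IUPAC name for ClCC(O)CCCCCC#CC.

The longest carbon chain that includes the –OH group and the multiple bond has 10 carbons, so the parent hydride is decane.
An alcohol (–OH) is the principal characteristic group, giving the suffix -ol.
A C≡C triple bond in the chain gives the infix -yne-.
The numbering direction is chosen so that numbering from this end puts the hydroxyl group at C-2 rather than C-9.
This places the hydroxyl at C-2; the triple bond between C-8 and C-9; a chloro group at C-1.
The name is 1-chlorodec-8-yn-2-ol.

1-chlorodec-8-yn-2-ol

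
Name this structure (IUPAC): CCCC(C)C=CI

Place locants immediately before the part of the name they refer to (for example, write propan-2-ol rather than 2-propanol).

Counting along the main chain through the multiple bond gives 6 carbons: the parent is hexane.
The chain contains a C=C double bond, so the unsaturation ending is -ene.
The numbering direction is chosen so that numbering from this end puts the double bond at C-1 rather than C-5.
That gives the double bond between C-1 and C-2; an iodo group at C-1; a methyl group at C-3.
Substituent prefixes are cited in alphabetical order (multiplying prefixes like di-/tri- are ignored for ordering).
The name is 1-iodo-3-methylhex-1-ene.

1-iodo-3-methylhex-1-ene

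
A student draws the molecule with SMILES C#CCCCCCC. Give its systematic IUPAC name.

oct-1-yne

Counting along the main chain through the multiple bond gives 8 carbons: the parent is octane.
The chain contains a C≡C triple bond, so the unsaturation ending is -yne.
Number the chain so that numbering from this end puts the triple bond at C-1 rather than C-7.
This places the triple bond between C-1 and C-2.
Assembling the pieces gives oct-1-yne.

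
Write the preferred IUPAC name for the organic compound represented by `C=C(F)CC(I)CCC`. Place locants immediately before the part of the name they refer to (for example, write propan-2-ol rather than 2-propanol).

2-fluoro-4-iodohept-1-ene

The longest chain bearing the multiple bond is 7 carbons long (heptane).
There is one C=C double bond, indicated by the ending -ene.
Number the chain so that numbering from this end puts the double bond at C-1 rather than C-6.
This places the double bond between C-1 and C-2; a fluoro group at C-2; an iodo group at C-4.
Substituent prefixes are cited in alphabetical order (multiplying prefixes like di-/tri- are ignored for ordering).
Putting it together: 2-fluoro-4-iodohept-1-ene.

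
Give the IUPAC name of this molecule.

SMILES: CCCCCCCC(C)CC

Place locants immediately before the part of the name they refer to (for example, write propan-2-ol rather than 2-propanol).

3-methyldecane

The parent chain contains 10 carbons (decane).
Choose the numbering such that the substituent locant set {3} is lower than {8} at the first point of difference.
That gives a methyl group at C-3.
Putting it together: 3-methyldecane.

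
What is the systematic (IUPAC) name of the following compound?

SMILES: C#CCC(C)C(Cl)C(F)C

5-chloro-6-fluoro-4-methylhept-1-yne

The longest chain bearing the multiple bond is 7 carbons long (heptane).
There is one C≡C triple bond, indicated by the ending -yne.
The numbering direction is chosen so that numbering from this end puts the triple bond at C-1 rather than C-6.
This places the triple bond between C-1 and C-2; a chloro group at C-5; a fluoro group at C-6; a methyl group at C-4.
Substituent prefixes are cited in alphabetical order (multiplying prefixes like di-/tri- are ignored for ordering).
Putting it together: 5-chloro-6-fluoro-4-methylhept-1-yne.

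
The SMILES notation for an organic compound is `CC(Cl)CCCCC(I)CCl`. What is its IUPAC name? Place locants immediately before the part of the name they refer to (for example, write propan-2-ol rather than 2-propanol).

The longest carbon chain is 8 atoms: the parent is octane.
Choose the numbering such that the substituent locant set {1,2,7} is lower than {2,7,8} at the first point of difference.
This places chloro groups at C-1 and C-7; an iodo group at C-2.
Prefixes are listed alphabetically: chloro, iodo.
The name is 1,7-dichloro-2-iodooctane.

1,7-dichloro-2-iodooctane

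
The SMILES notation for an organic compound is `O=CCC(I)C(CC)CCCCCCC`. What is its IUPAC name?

4-ethyl-3-iodoundecanal

The longest chain bearing the –CHO group is 11 carbons long (undecane).
An aldehyde (terminal –CHO) is the principal characteristic group, giving the suffix -al.
Choose the numbering such that the aldehyde carbon is C-1 by definition.
That gives an ethyl group at C-4; an iodo group at C-3.
Substituent prefixes are cited in alphabetical order (multiplying prefixes like di-/tri- are ignored for ordering).
Assembling the pieces gives 4-ethyl-3-iodoundecanal.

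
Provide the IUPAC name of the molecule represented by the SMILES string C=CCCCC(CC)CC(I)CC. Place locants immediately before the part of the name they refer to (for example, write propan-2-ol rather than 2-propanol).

Counting along the main chain through the multiple bond gives 10 carbons: the parent is decane.
A C=C double bond in the chain gives the infix -ene-.
Number the chain so that numbering from this end puts the double bond at C-1 rather than C-9.
This places the double bond between C-1 and C-2; an ethyl group at C-6; an iodo group at C-8.
The substituents are ordered alphabetically, ignoring any di-/tri- multipliers.
The name is 6-ethyl-8-iododec-1-ene.

6-ethyl-8-iododec-1-ene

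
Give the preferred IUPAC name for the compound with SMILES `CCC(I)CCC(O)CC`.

6-iodooctan-3-ol

The longest chain bearing the –OH group is 8 carbons long (octane).
An alcohol (–OH) is the principal characteristic group, giving the suffix -ol.
Choose the numbering such that numbering from this end puts the hydroxyl group at C-3 rather than C-6.
This places the hydroxyl at C-3; an iodo group at C-6.
The name is 6-iodooctan-3-ol.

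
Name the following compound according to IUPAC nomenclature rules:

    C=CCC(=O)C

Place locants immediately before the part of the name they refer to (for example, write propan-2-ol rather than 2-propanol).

pent-4-en-2-one

The longest carbon chain that includes the carbonyl and the multiple bond has 5 carbons, so the parent hydride is pentane.
A ketone (C=O on an internal carbon) is the principal characteristic group, giving the suffix -one.
There is one C=C double bond, indicated by the ending -ene.
Choose the numbering such that numbering from this end puts the carbonyl group at C-2 rather than C-4.
This places the carbonyl at C-2; the double bond between C-4 and C-5.
Putting it together: pent-4-en-2-one.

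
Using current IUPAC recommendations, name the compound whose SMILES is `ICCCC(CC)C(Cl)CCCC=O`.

5-chloro-6-ethyl-9-iodononanal

Counting along the main chain through the –CHO group gives 9 carbons: the parent is nonane.
An aldehyde (terminal –CHO) is the principal characteristic group, giving the suffix -al.
Choose the numbering such that the aldehyde carbon is C-1 by definition.
This places a chloro group at C-5; an ethyl group at C-6; an iodo group at C-9.
Substituent prefixes are cited in alphabetical order (multiplying prefixes like di-/tri- are ignored for ordering).
Assembling the pieces gives 5-chloro-6-ethyl-9-iodononanal.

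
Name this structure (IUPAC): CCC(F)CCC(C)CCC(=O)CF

Counting along the main chain through the carbonyl gives 10 carbons: the parent is decane.
The highest-priority functional group is a ketone (C=O on an internal carbon), so the name ends in -one.
The numbering direction is chosen so that numbering from this end puts the carbonyl group at C-2 rather than C-9.
That gives the carbonyl at C-2; fluoro groups at C-1 and C-8; a methyl group at C-5.
Substituent prefixes are cited in alphabetical order (multiplying prefixes like di-/tri- are ignored for ordering).
Assembling the pieces gives 1,8-difluoro-5-methyldecan-2-one.

1,8-difluoro-5-methyldecan-2-one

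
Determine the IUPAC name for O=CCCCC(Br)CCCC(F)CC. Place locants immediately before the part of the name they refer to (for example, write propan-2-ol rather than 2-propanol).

5-bromo-9-fluoroundecanal

Counting along the main chain through the –CHO group gives 11 carbons: the parent is undecane.
The highest-priority functional group is an aldehyde (terminal –CHO), so the name ends in -al.
Number the chain so that the aldehyde carbon is C-1 by definition.
With this numbering: a bromo group at C-5; a fluoro group at C-9.
Prefixes are listed alphabetically: bromo, fluoro.
Assembling the pieces gives 5-bromo-9-fluoroundecanal.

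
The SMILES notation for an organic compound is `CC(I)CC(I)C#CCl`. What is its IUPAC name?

Counting along the main chain through the multiple bond gives 6 carbons: the parent is hexane.
A C≡C triple bond in the chain gives the infix -yne-.
Choose the numbering such that numbering from this end puts the triple bond at C-1 rather than C-5.
With this numbering: the triple bond between C-1 and C-2; a chloro group at C-1; iodo groups at C-3 and C-5.
Substituent prefixes are cited in alphabetical order (multiplying prefixes like di-/tri- are ignored for ordering).
Putting it together: 1-chloro-3,5-diiodohex-1-yne.

1-chloro-3,5-diiodohex-1-yne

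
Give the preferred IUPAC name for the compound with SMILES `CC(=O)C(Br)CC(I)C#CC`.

The longest carbon chain that includes the carbonyl and the multiple bond has 8 carbons, so the parent hydride is octane.
The principal characteristic group is a ketone (C=O on an internal carbon), named with the suffix -one.
The chain contains a C≡C triple bond, so the unsaturation ending is -yne.
Choose the numbering such that numbering from this end puts the carbonyl group at C-2 rather than C-7.
That gives the carbonyl at C-2; the triple bond between C-6 and C-7; a bromo group at C-3; an iodo group at C-5.
The substituents are ordered alphabetically, ignoring any di-/tri- multipliers.
The name is 3-bromo-5-iodooct-6-yn-2-one.

3-bromo-5-iodooct-6-yn-2-one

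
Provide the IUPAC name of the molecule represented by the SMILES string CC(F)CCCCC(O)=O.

6-fluoroheptanoic acid

The longest chain bearing the –COOH group is 7 carbons long (heptane).
The principal characteristic group is a carboxylic acid (terminal –COOH), named with the suffix -oic acid.
Number the chain so that the carboxylic acid carbon is C-1 by definition.
That gives a fluoro group at C-6.
The name is 6-fluoroheptanoic acid.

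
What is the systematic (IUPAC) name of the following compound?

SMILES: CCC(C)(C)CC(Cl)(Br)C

The longest continuous carbon chain has 6 atoms, so the parent hydride is hexane.
Choose the numbering such that the substituent locant set {2,2,4,4} is lower than {3,3,5,5} at the first point of difference.
That gives a bromo group at C-2; a chloro group at C-2; two methyl groups at C-4.
Substituent prefixes are cited in alphabetical order (multiplying prefixes like di-/tri- are ignored for ordering).
Putting it together: 2-bromo-2-chloro-4,4-dimethylhexane.

2-bromo-2-chloro-4,4-dimethylhexane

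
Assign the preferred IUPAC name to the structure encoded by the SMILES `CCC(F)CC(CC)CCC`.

5-ethyl-3-fluorooctane

The longest continuous carbon chain has 8 atoms, so the parent hydride is octane.
Choose the numbering such that the substituent locant set {3,5} is lower than {4,6} at the first point of difference.
With this numbering: an ethyl group at C-5; a fluoro group at C-3.
Substituent prefixes are cited in alphabetical order (multiplying prefixes like di-/tri- are ignored for ordering).
Putting it together: 5-ethyl-3-fluorooctane.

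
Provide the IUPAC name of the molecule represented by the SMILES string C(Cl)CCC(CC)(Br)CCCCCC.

4-bromo-1-chloro-4-ethyldecane

The parent chain contains 10 carbons (decane).
The numbering direction is chosen so that the substituent locant set {1,4,4} is lower than {7,7,10} at the first point of difference.
With this numbering: a bromo group at C-4; a chloro group at C-1; an ethyl group at C-4.
Prefixes are listed alphabetically: bromo, chloro, ethyl.
The name is 4-bromo-1-chloro-4-ethyldecane.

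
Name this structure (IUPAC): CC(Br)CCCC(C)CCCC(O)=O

The longest chain bearing the –COOH group is 10 carbons long (decane).
A carboxylic acid (terminal –COOH) is the principal characteristic group, giving the suffix -oic acid.
Choose the numbering such that the carboxylic acid carbon is C-1 by definition.
With this numbering: a bromo group at C-9; a methyl group at C-5.
Prefixes are listed alphabetically: bromo, methyl.
Putting it together: 9-bromo-5-methyldecanoic acid.

9-bromo-5-methyldecanoic acid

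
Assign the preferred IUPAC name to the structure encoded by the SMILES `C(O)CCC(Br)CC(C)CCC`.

The longest carbon chain that includes the –OH group has 9 carbons, so the parent hydride is nonane.
An alcohol (–OH) is the principal characteristic group, giving the suffix -ol.
Choose the numbering such that numbering from this end puts the hydroxyl group at C-1 rather than C-9.
This places the hydroxyl at C-1; a bromo group at C-4; a methyl group at C-6.
Substituent prefixes are cited in alphabetical order (multiplying prefixes like di-/tri- are ignored for ordering).
Assembling the pieces gives 4-bromo-6-methylnonan-1-ol.

4-bromo-6-methylnonan-1-ol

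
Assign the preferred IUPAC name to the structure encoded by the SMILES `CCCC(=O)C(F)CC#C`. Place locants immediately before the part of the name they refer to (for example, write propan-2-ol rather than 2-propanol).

5-fluorooct-7-yn-4-one

Counting along the main chain through the carbonyl and the multiple bond gives 8 carbons: the parent is octane.
The highest-priority functional group is a ketone (C=O on an internal carbon), so the name ends in -one.
The chain contains a C≡C triple bond, so the unsaturation ending is -yne.
The numbering direction is chosen so that numbering from this end puts the carbonyl group at C-4 rather than C-5.
With this numbering: the carbonyl at C-4; the triple bond between C-7 and C-8; a fluoro group at C-5.
The name is 5-fluorooct-7-yn-4-one.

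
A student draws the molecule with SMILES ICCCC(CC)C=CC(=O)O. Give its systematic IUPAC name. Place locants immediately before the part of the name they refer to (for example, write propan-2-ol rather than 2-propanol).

The longest chain bearing the –COOH group and the multiple bond is 7 carbons long (heptane).
The principal characteristic group is a carboxylic acid (terminal –COOH), named with the suffix -oic acid.
There is one C=C double bond, indicated by the ending -ene.
Number the chain so that the carboxylic acid carbon is C-1 by definition.
This places the double bond between C-2 and C-3; an ethyl group at C-4; an iodo group at C-7.
Substituent prefixes are cited in alphabetical order (multiplying prefixes like di-/tri- are ignored for ordering).
Assembling the pieces gives 4-ethyl-7-iodohept-2-enoic acid.

4-ethyl-7-iodohept-2-enoic acid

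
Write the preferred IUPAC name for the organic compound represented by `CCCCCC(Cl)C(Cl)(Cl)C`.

2,2,3-trichlorooctane

The longest continuous carbon chain has 8 atoms, so the parent hydride is octane.
Choose the numbering such that the substituent locant set {2,2,3} is lower than {6,7,7} at the first point of difference.
This places chloro groups at C-2 (×2) and C-3.
The name is 2,2,3-trichlorooctane.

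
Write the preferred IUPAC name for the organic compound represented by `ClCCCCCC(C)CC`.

1-chloro-6-methyloctane

The parent chain contains 8 carbons (octane).
The numbering direction is chosen so that the substituent locant set {1,6} is lower than {3,8} at the first point of difference.
That gives a chloro group at C-1; a methyl group at C-6.
Prefixes are listed alphabetically: chloro, methyl.
The name is 1-chloro-6-methyloctane.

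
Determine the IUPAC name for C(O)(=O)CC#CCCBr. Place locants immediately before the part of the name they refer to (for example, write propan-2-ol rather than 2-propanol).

6-bromohex-3-ynoic acid

The longest carbon chain that includes the –COOH group and the multiple bond has 6 carbons, so the parent hydride is hexane.
A carboxylic acid (terminal –COOH) is the principal characteristic group, giving the suffix -oic acid.
A C≡C triple bond in the chain gives the infix -yne-.
The numbering direction is chosen so that the carboxylic acid carbon is C-1 by definition.
With this numbering: the triple bond between C-3 and C-4; a bromo group at C-6.
The name is 6-bromohex-3-ynoic acid.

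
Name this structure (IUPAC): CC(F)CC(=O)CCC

The longest carbon chain that includes the carbonyl has 7 carbons, so the parent hydride is heptane.
The principal characteristic group is a ketone (C=O on an internal carbon), named with the suffix -one.
The numbering direction is chosen so that the substituent locant set {2} is lower than {6} at the first point of difference.
That gives the carbonyl at C-4; a fluoro group at C-2.
The name is 2-fluoroheptan-4-one.

2-fluoroheptan-4-one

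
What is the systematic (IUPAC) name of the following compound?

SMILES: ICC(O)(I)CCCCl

Counting along the main chain through the –OH group gives 5 carbons: the parent is pentane.
The highest-priority functional group is an alcohol (–OH), so the name ends in -ol.
Choose the numbering such that numbering from this end puts the hydroxyl group at C-2 rather than C-4.
With this numbering: the hydroxyl at C-2; a chloro group at C-5; iodo groups at C-1 and C-2.
The substituents are ordered alphabetically, ignoring any di-/tri- multipliers.
Assembling the pieces gives 5-chloro-1,2-diiodopentan-2-ol.

5-chloro-1,2-diiodopentan-2-ol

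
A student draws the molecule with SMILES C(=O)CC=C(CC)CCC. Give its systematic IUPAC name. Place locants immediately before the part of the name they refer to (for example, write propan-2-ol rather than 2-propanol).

The longest chain bearing the –CHO group and the multiple bond is 7 carbons long (heptane).
The highest-priority functional group is an aldehyde (terminal –CHO), so the name ends in -al.
There is one C=C double bond, indicated by the ending -ene.
Choose the numbering such that the aldehyde carbon is C-1 by definition.
That gives the double bond between C-3 and C-4; an ethyl group at C-4.
Assembling the pieces gives 4-ethylhept-3-enal.

4-ethylhept-3-enal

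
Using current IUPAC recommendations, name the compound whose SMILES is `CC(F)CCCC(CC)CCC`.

The longest carbon chain is 9 atoms: the parent is nonane.
The numbering direction is chosen so that the substituent locant set {2,6} is lower than {4,8} at the first point of difference.
This places an ethyl group at C-6; a fluoro group at C-2.
Substituent prefixes are cited in alphabetical order (multiplying prefixes like di-/tri- are ignored for ordering).
Assembling the pieces gives 6-ethyl-2-fluorononane.

6-ethyl-2-fluorononane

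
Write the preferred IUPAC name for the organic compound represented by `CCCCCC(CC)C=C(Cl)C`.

2-chloro-4-ethylnon-2-ene

Counting along the main chain through the multiple bond gives 9 carbons: the parent is nonane.
A C=C double bond in the chain gives the infix -ene-.
The numbering direction is chosen so that numbering from this end puts the double bond at C-2 rather than C-7.
With this numbering: the double bond between C-2 and C-3; a chloro group at C-2; an ethyl group at C-4.
The substituents are ordered alphabetically, ignoring any di-/tri- multipliers.
Assembling the pieces gives 2-chloro-4-ethylnon-2-ene.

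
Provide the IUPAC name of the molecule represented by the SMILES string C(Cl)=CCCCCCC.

1-chlorooct-1-ene

The longest carbon chain that includes the multiple bond has 8 carbons, so the parent hydride is octane.
There is one C=C double bond, indicated by the ending -ene.
Number the chain so that numbering from this end puts the double bond at C-1 rather than C-7.
This places the double bond between C-1 and C-2; a chloro group at C-1.
Assembling the pieces gives 1-chlorooct-1-ene.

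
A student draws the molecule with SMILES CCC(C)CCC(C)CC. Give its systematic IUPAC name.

The longest continuous carbon chain has 8 atoms, so the parent hydride is octane.
The molecule is symmetric, so either numbering direction gives the same locants.
That gives methyl groups at C-3 and C-6.
Assembling the pieces gives 3,6-dimethyloctane.

3,6-dimethyloctane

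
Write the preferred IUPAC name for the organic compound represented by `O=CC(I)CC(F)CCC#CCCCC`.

4-fluoro-2-iodododec-7-ynal

Counting along the main chain through the –CHO group and the multiple bond gives 12 carbons: the parent is dodecane.
An aldehyde (terminal –CHO) is the principal characteristic group, giving the suffix -al.
There is one C≡C triple bond, indicated by the ending -yne.
Number the chain so that the aldehyde carbon is C-1 by definition.
With this numbering: the triple bond between C-7 and C-8; a fluoro group at C-4; an iodo group at C-2.
Prefixes are listed alphabetically: fluoro, iodo.
The name is 4-fluoro-2-iodododec-7-ynal.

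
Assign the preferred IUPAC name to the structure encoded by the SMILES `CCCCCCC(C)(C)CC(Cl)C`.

The longest carbon chain is 10 atoms: the parent is decane.
Choose the numbering such that the substituent locant set {2,4,4} is lower than {7,7,9} at the first point of difference.
This places a chloro group at C-2; two methyl groups at C-4.
Prefixes are listed alphabetically: chloro, methyl.
Assembling the pieces gives 2-chloro-4,4-dimethyldecane.

2-chloro-4,4-dimethyldecane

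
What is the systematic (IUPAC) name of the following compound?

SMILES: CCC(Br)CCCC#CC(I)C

8-bromo-2-iododec-3-yne

Counting along the main chain through the multiple bond gives 10 carbons: the parent is decane.
A C≡C triple bond in the chain gives the infix -yne-.
The numbering direction is chosen so that numbering from this end puts the triple bond at C-3 rather than C-7.
With this numbering: the triple bond between C-3 and C-4; a bromo group at C-8; an iodo group at C-2.
Prefixes are listed alphabetically: bromo, iodo.
Assembling the pieces gives 8-bromo-2-iododec-3-yne.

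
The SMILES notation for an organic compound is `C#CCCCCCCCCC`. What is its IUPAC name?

Counting along the main chain through the multiple bond gives 11 carbons: the parent is undecane.
There is one C≡C triple bond, indicated by the ending -yne.
The numbering direction is chosen so that numbering from this end puts the triple bond at C-1 rather than C-10.
With this numbering: the triple bond between C-1 and C-2.
Assembling the pieces gives undec-1-yne.

undec-1-yne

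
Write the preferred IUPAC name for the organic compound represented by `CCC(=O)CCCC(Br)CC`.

Counting along the main chain through the carbonyl gives 9 carbons: the parent is nonane.
A ketone (C=O on an internal carbon) is the principal characteristic group, giving the suffix -one.
The numbering direction is chosen so that numbering from this end puts the carbonyl group at C-3 rather than C-7.
With this numbering: the carbonyl at C-3; a bromo group at C-7.
Putting it together: 7-bromononan-3-one.

7-bromononan-3-one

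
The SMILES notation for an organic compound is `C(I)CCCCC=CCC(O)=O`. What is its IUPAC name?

9-iodonon-3-enoic acid

The longest carbon chain that includes the –COOH group and the multiple bond has 9 carbons, so the parent hydride is nonane.
The highest-priority functional group is a carboxylic acid (terminal –COOH), so the name ends in -oic acid.
A C=C double bond in the chain gives the infix -ene-.
The numbering direction is chosen so that the carboxylic acid carbon is C-1 by definition.
That gives the double bond between C-3 and C-4; an iodo group at C-9.
Assembling the pieces gives 9-iodonon-3-enoic acid.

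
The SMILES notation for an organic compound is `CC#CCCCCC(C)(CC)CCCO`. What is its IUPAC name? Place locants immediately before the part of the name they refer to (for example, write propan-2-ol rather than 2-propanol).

Counting along the main chain through the –OH group and the multiple bond gives 11 carbons: the parent is undecane.
The highest-priority functional group is an alcohol (–OH), so the name ends in -ol.
The chain contains a C≡C triple bond, so the unsaturation ending is -yne.
Number the chain so that numbering from this end puts the hydroxyl group at C-1 rather than C-11.
This places the hydroxyl at C-1; the triple bond between C-9 and C-10; an ethyl group at C-4; a methyl group at C-4.
The substituents are ordered alphabetically, ignoring any di-/tri- multipliers.
Putting it together: 4-ethyl-4-methylundec-9-yn-1-ol.

4-ethyl-4-methylundec-9-yn-1-ol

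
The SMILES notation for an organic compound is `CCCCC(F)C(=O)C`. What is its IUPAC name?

The longest chain bearing the carbonyl is 7 carbons long (heptane).
The principal characteristic group is a ketone (C=O on an internal carbon), named with the suffix -one.
The numbering direction is chosen so that numbering from this end puts the carbonyl group at C-2 rather than C-6.
With this numbering: the carbonyl at C-2; a fluoro group at C-3.
The name is 3-fluoroheptan-2-one.

3-fluoroheptan-2-one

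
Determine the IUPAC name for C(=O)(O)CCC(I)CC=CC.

Counting along the main chain through the –COOH group and the multiple bond gives 8 carbons: the parent is octane.
The principal characteristic group is a carboxylic acid (terminal –COOH), named with the suffix -oic acid.
There is one C=C double bond, indicated by the ending -ene.
Number the chain so that the carboxylic acid carbon is C-1 by definition.
With this numbering: the double bond between C-6 and C-7; an iodo group at C-4.
The name is 4-iodooct-6-enoic acid.

4-iodooct-6-enoic acid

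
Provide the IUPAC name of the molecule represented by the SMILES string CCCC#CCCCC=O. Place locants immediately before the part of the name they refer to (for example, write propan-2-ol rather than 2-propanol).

non-5-ynal

The longest chain bearing the –CHO group and the multiple bond is 9 carbons long (nonane).
The principal characteristic group is an aldehyde (terminal –CHO), named with the suffix -al.
There is one C≡C triple bond, indicated by the ending -yne.
The numbering direction is chosen so that the aldehyde carbon is C-1 by definition.
That gives the triple bond between C-5 and C-6.
Putting it together: non-5-ynal.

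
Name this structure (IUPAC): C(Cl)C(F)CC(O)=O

4-chloro-3-fluorobutanoic acid

The longest chain bearing the –COOH group is 4 carbons long (butane).
The highest-priority functional group is a carboxylic acid (terminal –COOH), so the name ends in -oic acid.
Number the chain so that the carboxylic acid carbon is C-1 by definition.
That gives a chloro group at C-4; a fluoro group at C-3.
Prefixes are listed alphabetically: chloro, fluoro.
Assembling the pieces gives 4-chloro-3-fluorobutanoic acid.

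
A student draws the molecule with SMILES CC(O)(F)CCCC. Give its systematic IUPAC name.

2-fluorohexan-2-ol

Counting along the main chain through the –OH group gives 6 carbons: the parent is hexane.
An alcohol (–OH) is the principal characteristic group, giving the suffix -ol.
Choose the numbering such that numbering from this end puts the hydroxyl group at C-2 rather than C-5.
With this numbering: the hydroxyl at C-2; a fluoro group at C-2.
Assembling the pieces gives 2-fluorohexan-2-ol.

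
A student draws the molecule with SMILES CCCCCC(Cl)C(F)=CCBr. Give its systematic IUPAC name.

1-bromo-4-chloro-3-fluoronon-2-ene

The longest carbon chain that includes the multiple bond has 9 carbons, so the parent hydride is nonane.
The chain contains a C=C double bond, so the unsaturation ending is -ene.
The numbering direction is chosen so that numbering from this end puts the double bond at C-2 rather than C-7.
This places the double bond between C-2 and C-3; a bromo group at C-1; a chloro group at C-4; a fluoro group at C-3.
Prefixes are listed alphabetically: bromo, chloro, fluoro.
Assembling the pieces gives 1-bromo-4-chloro-3-fluoronon-2-ene.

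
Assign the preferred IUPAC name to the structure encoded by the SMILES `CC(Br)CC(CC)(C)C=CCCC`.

The longest chain bearing the multiple bond is 9 carbons long (nonane).
There is one C=C double bond, indicated by the ending -ene.
The numbering direction is chosen so that numbering from this end puts the double bond at C-4 rather than C-5.
This places the double bond between C-4 and C-5; a bromo group at C-8; an ethyl group at C-6; a methyl group at C-6.
The substituents are ordered alphabetically, ignoring any di-/tri- multipliers.
The name is 8-bromo-6-ethyl-6-methylnon-4-ene.

8-bromo-6-ethyl-6-methylnon-4-ene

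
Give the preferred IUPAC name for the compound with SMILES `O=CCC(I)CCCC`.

The longest chain bearing the –CHO group is 7 carbons long (heptane).
An aldehyde (terminal –CHO) is the principal characteristic group, giving the suffix -al.
Number the chain so that the aldehyde carbon is C-1 by definition.
This places an iodo group at C-3.
The name is 3-iodoheptanal.

3-iodoheptanal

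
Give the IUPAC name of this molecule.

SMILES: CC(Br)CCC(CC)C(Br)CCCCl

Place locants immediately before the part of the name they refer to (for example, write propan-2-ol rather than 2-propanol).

The longest continuous carbon chain has 9 atoms, so the parent hydride is nonane.
Number the chain so that the substituent locant set {1,4,5,8} is lower than {2,5,6,9} at the first point of difference.
With this numbering: bromo groups at C-4 and C-8; a chloro group at C-1; an ethyl group at C-5.
Substituent prefixes are cited in alphabetical order (multiplying prefixes like di-/tri- are ignored for ordering).
The name is 4,8-dibromo-1-chloro-5-ethylnonane.

4,8-dibromo-1-chloro-5-ethylnonane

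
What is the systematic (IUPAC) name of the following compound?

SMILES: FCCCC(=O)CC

6-fluorohexan-3-one

The longest chain bearing the carbonyl is 6 carbons long (hexane).
The principal characteristic group is a ketone (C=O on an internal carbon), named with the suffix -one.
Number the chain so that numbering from this end puts the carbonyl group at C-3 rather than C-4.
With this numbering: the carbonyl at C-3; a fluoro group at C-6.
Putting it together: 6-fluorohexan-3-one.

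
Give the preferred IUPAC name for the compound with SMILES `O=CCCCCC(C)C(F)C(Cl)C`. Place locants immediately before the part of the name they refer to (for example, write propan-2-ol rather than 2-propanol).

8-chloro-7-fluoro-6-methylnonanal

The longest carbon chain that includes the –CHO group has 9 carbons, so the parent hydride is nonane.
The principal characteristic group is an aldehyde (terminal –CHO), named with the suffix -al.
The numbering direction is chosen so that the aldehyde carbon is C-1 by definition.
That gives a chloro group at C-8; a fluoro group at C-7; a methyl group at C-6.
Substituent prefixes are cited in alphabetical order (multiplying prefixes like di-/tri- are ignored for ordering).
Putting it together: 8-chloro-7-fluoro-6-methylnonanal.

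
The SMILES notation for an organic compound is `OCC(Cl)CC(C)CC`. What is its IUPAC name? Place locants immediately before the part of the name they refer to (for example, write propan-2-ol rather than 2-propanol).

The longest chain bearing the –OH group is 6 carbons long (hexane).
The principal characteristic group is an alcohol (–OH), named with the suffix -ol.
The numbering direction is chosen so that numbering from this end puts the hydroxyl group at C-1 rather than C-6.
With this numbering: the hydroxyl at C-1; a chloro group at C-2; a methyl group at C-4.
Substituent prefixes are cited in alphabetical order (multiplying prefixes like di-/tri- are ignored for ordering).
The name is 2-chloro-4-methylhexan-1-ol.

2-chloro-4-methylhexan-1-ol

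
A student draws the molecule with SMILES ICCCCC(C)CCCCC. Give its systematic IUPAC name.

1-iodo-5-methyldecane

The parent chain contains 10 carbons (decane).
Choose the numbering such that the substituent locant set {1,5} is lower than {6,10} at the first point of difference.
That gives an iodo group at C-1; a methyl group at C-5.
Prefixes are listed alphabetically: iodo, methyl.
Putting it together: 1-iodo-5-methyldecane.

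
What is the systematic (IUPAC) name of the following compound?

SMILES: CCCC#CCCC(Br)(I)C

The longest chain bearing the multiple bond is 9 carbons long (nonane).
The chain contains a C≡C triple bond, so the unsaturation ending is -yne.
Number the chain so that numbering from this end puts the triple bond at C-4 rather than C-5.
With this numbering: the triple bond between C-4 and C-5; a bromo group at C-8; an iodo group at C-8.
Prefixes are listed alphabetically: bromo, iodo.
Putting it together: 8-bromo-8-iodonon-4-yne.

8-bromo-8-iodonon-4-yne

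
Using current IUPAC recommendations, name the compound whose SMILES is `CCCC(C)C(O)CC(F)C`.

2-fluoro-5-methyloctan-4-ol

Counting along the main chain through the –OH group gives 8 carbons: the parent is octane.
The highest-priority functional group is an alcohol (–OH), so the name ends in -ol.
Number the chain so that numbering from this end puts the hydroxyl group at C-4 rather than C-5.
This places the hydroxyl at C-4; a fluoro group at C-2; a methyl group at C-5.
Substituent prefixes are cited in alphabetical order (multiplying prefixes like di-/tri- are ignored for ordering).
The name is 2-fluoro-5-methyloctan-4-ol.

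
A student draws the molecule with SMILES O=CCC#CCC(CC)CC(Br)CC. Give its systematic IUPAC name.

Counting along the main chain through the –CHO group and the multiple bond gives 10 carbons: the parent is decane.
The principal characteristic group is an aldehyde (terminal –CHO), named with the suffix -al.
The chain contains a C≡C triple bond, so the unsaturation ending is -yne.
The numbering direction is chosen so that the aldehyde carbon is C-1 by definition.
That gives the triple bond between C-3 and C-4; a bromo group at C-8; an ethyl group at C-6.
Substituent prefixes are cited in alphabetical order (multiplying prefixes like di-/tri- are ignored for ordering).
The name is 8-bromo-6-ethyldec-3-ynal.

8-bromo-6-ethyldec-3-ynal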